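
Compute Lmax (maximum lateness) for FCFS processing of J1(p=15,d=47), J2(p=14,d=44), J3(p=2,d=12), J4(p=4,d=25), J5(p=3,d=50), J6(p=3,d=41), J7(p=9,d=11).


Lateness per job (L = C - d):
  J1: C=15, d=47, L=-32
  J2: C=29, d=44, L=-15
  J3: C=31, d=12, L=19
  J4: C=35, d=25, L=10
  J5: C=38, d=50, L=-12
  J6: C=41, d=41, L=0
  J7: C=50, d=11, L=39
Lmax = max(-32, -15, 19, 10, -12, 0, 39)
= 39


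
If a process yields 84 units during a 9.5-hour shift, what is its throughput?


Throughput = units / time
= 84 / 9.5
= 8.8 units/hour


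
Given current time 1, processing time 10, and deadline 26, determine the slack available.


Slack = due - current_time - processing
= 26 - 1 - 10
= 15


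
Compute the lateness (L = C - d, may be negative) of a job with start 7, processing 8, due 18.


Completion = 7 + 8 = 15
Lateness = C - d = 15 - 18
= -3


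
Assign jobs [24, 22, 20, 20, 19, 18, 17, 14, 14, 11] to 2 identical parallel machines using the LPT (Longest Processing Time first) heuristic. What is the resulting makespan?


Jobs (LPT sorted): [24, 22, 20, 20, 19, 18, 17, 14, 14, 11]
Machines: 2
  J=24 → Machine 1 (load: 0+24=24)
  J=22 → Machine 2 (load: 0+22=22)
  J=20 → Machine 2 (load: 22+20=42)
  J=20 → Machine 1 (load: 24+20=44)
  J=19 → Machine 2 (load: 42+19=61)
  J=18 → Machine 1 (load: 44+18=62)
  J=17 → Machine 2 (load: 61+17=78)
  J=14 → Machine 1 (load: 62+14=76)
  J=14 → Machine 1 (load: 76+14=90)
  J=11 → Machine 2 (load: 78+11=89)
Machine loads: [90, 89]
Makespan = max = 90 time units


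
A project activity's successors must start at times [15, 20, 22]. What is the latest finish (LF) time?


LF = min of all successor start times
Successors start at: [15, 20, 22]
LF = min(15, 20, 22)
= 15


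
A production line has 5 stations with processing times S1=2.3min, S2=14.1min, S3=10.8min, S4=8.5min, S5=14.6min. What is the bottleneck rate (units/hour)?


Bottleneck = longest station time
Station times: [2.3, 14.1, 10.8, 8.5, 14.6]
Max = 14.6 min
Rate = 60 / 14.6
= 4.11 units/hour (bottleneck: 14.6min)


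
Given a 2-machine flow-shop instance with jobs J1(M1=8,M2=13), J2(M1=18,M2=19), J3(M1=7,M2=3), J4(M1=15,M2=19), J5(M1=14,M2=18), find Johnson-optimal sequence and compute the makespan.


Johnson's rule:
Group 1 (M1≤M2, sort by M1): ['J1', 'J5', 'J4', 'J2']
Group 2 (M1>M2, sort desc M2): ['J3']
Sequence: J1 → J5 → J4 → J2 → J3
Makespan calculation:
  J1: M1 done=8, M2 done=21
  J5: M1 done=22, M2 done=40
  J4: M1 done=37, M2 done=59
  J2: M1 done=55, M2 done=78
  J3: M1 done=62, M2 done=81
= Sequence: J1 → J5 → J4 → J2 → J3, Makespan: 81


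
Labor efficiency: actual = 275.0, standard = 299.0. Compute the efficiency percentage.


Efficiency = (actual / standard) × 100
= (275.0 / 299.0) × 100
= 92.0%


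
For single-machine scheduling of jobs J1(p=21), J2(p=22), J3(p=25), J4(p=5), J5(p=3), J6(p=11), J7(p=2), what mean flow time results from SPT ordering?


SPT order: J7 → J5 → J4 → J6 → J1 → J2 → J3
Completion times:
  J7: C=2
  J5: C=5
  J4: C=10
  J6: C=21
  J1: C=42
  J2: C=64
  J3: C=89
Sum = 233, n = 7
Mean flow = 233/7
= 33.29


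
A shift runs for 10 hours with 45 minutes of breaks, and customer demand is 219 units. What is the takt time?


Available = 10×60 - 45 = 555 min
Takt time = 555 / 219
= 2.53 min/unit


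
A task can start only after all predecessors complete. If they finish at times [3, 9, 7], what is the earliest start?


ES = max of all predecessor completion times
Predecessors: [3, 9, 7]
ES = max(3, 9, 7)
= 9


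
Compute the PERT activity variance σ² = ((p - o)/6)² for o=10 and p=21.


σ² = ((p - o) / 6)² = (p - o)² / 36
= (21 - 10)² / 36
= 11² / 36
= 121 / 36
= 3.3611


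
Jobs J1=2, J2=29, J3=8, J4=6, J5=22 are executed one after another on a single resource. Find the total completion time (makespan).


Sequential makespan: sum all processing times
= 2 + 29 + 8 + 6 + 22
= 67 time units


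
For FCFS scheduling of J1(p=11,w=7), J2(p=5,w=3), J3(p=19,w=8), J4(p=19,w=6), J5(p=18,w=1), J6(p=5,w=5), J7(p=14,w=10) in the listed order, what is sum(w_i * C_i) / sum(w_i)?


Completion times:
  J1: C=11, w×C=7×11=77
  J2: C=16, w×C=3×16=48
  J3: C=35, w×C=8×35=280
  J4: C=54, w×C=6×54=324
  J5: C=72, w×C=1×72=72
  J6: C=77, w×C=5×77=385
  J7: C=91, w×C=10×91=910
Sum w×C = 2096
Sum w = 40
Weighted avg = 2096/40
= 52.40


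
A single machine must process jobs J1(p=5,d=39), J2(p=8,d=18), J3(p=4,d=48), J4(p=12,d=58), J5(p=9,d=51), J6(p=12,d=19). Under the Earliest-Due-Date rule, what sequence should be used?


EDD: sort by earliest due date
  J2: d=18, p=8
  J6: d=19, p=12
  J1: d=39, p=5
  J3: d=48, p=4
  J5: d=51, p=9
  J4: d=58, p=12
Order: J2 → J6 → J1 → J3 → J5 → J4


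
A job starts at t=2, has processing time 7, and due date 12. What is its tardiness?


Completion = start + processing = 2 + 7 = 9
Tardiness = max(0, C - d) = max(0, 9 - 12)
= max(0, -3)
= 0


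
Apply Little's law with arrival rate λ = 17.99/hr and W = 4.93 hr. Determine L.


Little's law: L = λ × W
= 17.99 × 4.93
= 88.69


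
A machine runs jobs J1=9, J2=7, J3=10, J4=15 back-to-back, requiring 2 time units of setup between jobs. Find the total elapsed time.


Makespan = Σ processing + (n-1) × setup
= (9 + 7 + 10 + 15) + (4-1)×2
= 41 + 6
= 47 time units


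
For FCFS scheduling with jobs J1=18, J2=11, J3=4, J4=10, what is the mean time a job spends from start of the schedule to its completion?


Completion times:
  J1: completes at 18
  J2: completes at 29
  J3: completes at 33
  J4: completes at 43
Sum = 123
Average = 123/4
= 30.75


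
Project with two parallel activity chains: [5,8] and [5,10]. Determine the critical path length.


Path A: 5 + 8 = 13
Path B: 5 + 10 = 15
Critical path = longest = max(13, 15)
= 15 (Path B)


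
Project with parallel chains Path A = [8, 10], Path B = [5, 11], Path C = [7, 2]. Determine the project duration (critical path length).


Path A: 8 + 10 = 18
Path B: 5 + 11 = 16
Path C: 7 + 2 = 9
Critical path = longest = max(18, 16, 9)
= 18 (Path A)


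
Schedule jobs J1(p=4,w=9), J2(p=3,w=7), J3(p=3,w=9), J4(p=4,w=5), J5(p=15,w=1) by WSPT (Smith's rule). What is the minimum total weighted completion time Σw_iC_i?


WSPT order (by p/w): J3 → J2 → J1 → J4 → J5
  J3: C=3, w·C=9×3=27
  J2: C=6, w·C=7×6=42
  J1: C=10, w·C=9×10=90
  J4: C=14, w·C=5×14=70
  J5: C=29, w·C=1×29=29
Σ w·C = 258
= 258


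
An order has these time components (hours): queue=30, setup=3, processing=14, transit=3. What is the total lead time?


Lead time = queue + setup + processing + transit
= 30 + 3 + 14 + 3
= 50 hours


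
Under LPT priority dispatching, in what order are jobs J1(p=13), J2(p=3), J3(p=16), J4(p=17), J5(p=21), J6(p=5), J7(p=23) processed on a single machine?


LPT: sort by longest processing time first
  J7: p=23
  J5: p=21
  J4: p=17
  J3: p=16
  J1: p=13
  J6: p=5
  J2: p=3
Order: J7 → J5 → J4 → J3 → J1 → J6 → J2


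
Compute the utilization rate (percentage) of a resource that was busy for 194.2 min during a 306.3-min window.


Utilization = busy / total × 100
= 194.2 / 306.3 × 100
= 63.4%


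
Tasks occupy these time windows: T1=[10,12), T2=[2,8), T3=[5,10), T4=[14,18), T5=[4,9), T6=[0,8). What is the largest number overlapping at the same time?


Check each time point for overlaps:
  t=5: 4 tasks active (T2, T3, T5, T6)
Max concurrent = 4


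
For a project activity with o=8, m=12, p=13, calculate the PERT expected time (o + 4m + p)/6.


te = (o + 4m + p) / 6
= (8 + 4×12 + 13) / 6
= (8 + 48 + 13) / 6
= 69 / 6
= 11.50


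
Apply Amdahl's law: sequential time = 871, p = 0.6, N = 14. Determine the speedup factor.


Amdahl's law: T_p = T × ((1-p) + p/N)
= 871 × ((1-0.6) + 0.6/14)
= 871 × (0.40 + 0.0429)
= 871 × 0.4429
= 385.73
Speedup = 871/385.73
= 2.26×


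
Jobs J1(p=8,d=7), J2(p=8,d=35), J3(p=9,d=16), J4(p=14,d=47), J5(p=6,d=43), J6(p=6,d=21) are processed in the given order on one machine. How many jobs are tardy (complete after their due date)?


Completion vs due date:
  J1: C=8, d=7 → TARDY
  J2: C=16, d=35 → on time
  J3: C=25, d=16 → TARDY
  J4: C=39, d=47 → on time
  J5: C=45, d=43 → TARDY
  J6: C=51, d=21 → TARDY
Tardy jobs: J1, J3, J5, J6
Count = 4


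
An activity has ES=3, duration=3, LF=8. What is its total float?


EF = ES + duration = 3 + 3 = 6
LS = LF - duration = 8 - 3 = 5
Total Float = LF - EF = 8 - 6
(or LS - ES = 5 - 3)
= 2


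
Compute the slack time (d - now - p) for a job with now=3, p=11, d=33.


Slack = due - current_time - processing
= 33 - 3 - 11
= 19


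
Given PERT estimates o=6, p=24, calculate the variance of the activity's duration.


σ² = ((p - o) / 6)² = (p - o)² / 36
= (24 - 6)² / 36
= 18² / 36
= 324 / 36
= 9.0000


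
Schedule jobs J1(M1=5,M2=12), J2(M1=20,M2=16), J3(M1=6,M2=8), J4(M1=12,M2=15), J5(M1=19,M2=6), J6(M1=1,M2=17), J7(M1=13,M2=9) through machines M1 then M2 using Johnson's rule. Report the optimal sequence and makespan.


Johnson's rule:
Group 1 (M1≤M2, sort by M1): ['J6', 'J1', 'J3', 'J4']
Group 2 (M1>M2, sort desc M2): ['J2', 'J7', 'J5']
Sequence: J6 → J1 → J3 → J4 → J2 → J7 → J5
Makespan calculation:
  J6: M1 done=1, M2 done=18
  J1: M1 done=6, M2 done=30
  J3: M1 done=12, M2 done=38
  J4: M1 done=24, M2 done=53
  J2: M1 done=44, M2 done=69
  J7: M1 done=57, M2 done=78
  J5: M1 done=76, M2 done=84
= Sequence: J6 → J1 → J3 → J4 → J2 → J7 → J5, Makespan: 84


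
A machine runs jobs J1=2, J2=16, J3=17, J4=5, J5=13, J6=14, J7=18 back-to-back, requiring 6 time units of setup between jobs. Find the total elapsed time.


Makespan = Σ processing + (n-1) × setup
= (2 + 16 + 17 + 5 + 13 + 14 + 18) + (7-1)×6
= 85 + 36
= 121 time units


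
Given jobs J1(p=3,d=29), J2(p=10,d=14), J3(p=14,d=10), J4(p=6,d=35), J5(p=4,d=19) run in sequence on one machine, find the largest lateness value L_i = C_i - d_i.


Lateness per job (L = C - d):
  J1: C=3, d=29, L=-26
  J2: C=13, d=14, L=-1
  J3: C=27, d=10, L=17
  J4: C=33, d=35, L=-2
  J5: C=37, d=19, L=18
Lmax = max(-26, -1, 17, -2, 18)
= 18


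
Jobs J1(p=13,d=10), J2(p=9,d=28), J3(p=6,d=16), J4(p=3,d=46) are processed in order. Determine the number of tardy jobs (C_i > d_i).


Completion vs due date:
  J1: C=13, d=10 → TARDY
  J2: C=22, d=28 → on time
  J3: C=28, d=16 → TARDY
  J4: C=31, d=46 → on time
Tardy jobs: J1, J3
Count = 2


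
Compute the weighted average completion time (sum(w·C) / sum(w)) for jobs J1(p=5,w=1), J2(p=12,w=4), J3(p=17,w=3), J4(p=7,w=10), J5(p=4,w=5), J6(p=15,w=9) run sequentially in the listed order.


Completion times:
  J1: C=5, w×C=1×5=5
  J2: C=17, w×C=4×17=68
  J3: C=34, w×C=3×34=102
  J4: C=41, w×C=10×41=410
  J5: C=45, w×C=5×45=225
  J6: C=60, w×C=9×60=540
Sum w×C = 1350
Sum w = 32
Weighted avg = 1350/32
= 42.19


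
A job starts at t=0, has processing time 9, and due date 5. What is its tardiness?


Completion = start + processing = 0 + 9 = 9
Tardiness = max(0, C - d) = max(0, 9 - 5)
= max(0, 4)
= 4


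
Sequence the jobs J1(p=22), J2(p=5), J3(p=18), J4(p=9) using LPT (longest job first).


LPT: sort by longest processing time first
  J1: p=22
  J3: p=18
  J4: p=9
  J2: p=5
Order: J1 → J3 → J4 → J2


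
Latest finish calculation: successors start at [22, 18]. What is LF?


LF = min of all successor start times
Successors start at: [22, 18]
LF = min(22, 18)
= 18


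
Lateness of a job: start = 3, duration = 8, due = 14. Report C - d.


Completion = 3 + 8 = 11
Lateness = C - d = 11 - 14
= -3


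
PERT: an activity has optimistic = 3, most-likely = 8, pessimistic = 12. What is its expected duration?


te = (o + 4m + p) / 6
= (3 + 4×8 + 12) / 6
= (3 + 32 + 12) / 6
= 47 / 6
= 7.83


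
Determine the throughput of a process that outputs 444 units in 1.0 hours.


Throughput = units / time
= 444 / 1.0
= 444.0 units/hour


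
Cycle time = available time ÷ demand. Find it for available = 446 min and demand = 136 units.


Cycle time = available time / demand
= 446 / 136
= 3.28 min/unit


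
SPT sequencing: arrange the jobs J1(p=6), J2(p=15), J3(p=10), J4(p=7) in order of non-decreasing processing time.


SPT: sort by shortest processing time
  J1: p=6
  J4: p=7
  J3: p=10
  J2: p=15
Order: J1 → J4 → J3 → J2


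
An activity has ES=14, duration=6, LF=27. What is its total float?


EF = ES + duration = 14 + 6 = 20
LS = LF - duration = 27 - 6 = 21
Total Float = LF - EF = 27 - 20
(or LS - ES = 21 - 14)
= 7


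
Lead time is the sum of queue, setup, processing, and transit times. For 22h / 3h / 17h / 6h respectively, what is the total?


Lead time = queue + setup + processing + transit
= 22 + 3 + 17 + 6
= 48 hours


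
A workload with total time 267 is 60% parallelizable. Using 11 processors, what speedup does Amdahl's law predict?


Amdahl's law: T_p = T × ((1-p) + p/N)
= 267 × ((1-0.6) + 0.6/11)
= 267 × (0.40 + 0.0545)
= 267 × 0.4545
= 121.36
Speedup = 267/121.36
= 2.20×


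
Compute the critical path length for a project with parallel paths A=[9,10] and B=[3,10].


Path A: 9 + 10 = 19
Path B: 3 + 10 = 13
Critical path = longest = max(19, 13)
= 19 (Path A)


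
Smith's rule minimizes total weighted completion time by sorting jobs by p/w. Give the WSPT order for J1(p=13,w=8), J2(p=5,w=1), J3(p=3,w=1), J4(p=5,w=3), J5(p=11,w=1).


WSPT (Smith's rule): sort by p/w ascending
  J1: p/w = 13/8 = 1.625
  J4: p/w = 5/3 = 1.667
  J3: p/w = 3/1 = 3.000
  J2: p/w = 5/1 = 5.000
  J5: p/w = 11/1 = 11.000
Order: J1 → J4 → J3 → J2 → J5


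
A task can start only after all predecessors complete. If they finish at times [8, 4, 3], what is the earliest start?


ES = max of all predecessor completion times
Predecessors: [8, 4, 3]
ES = max(8, 4, 3)
= 8


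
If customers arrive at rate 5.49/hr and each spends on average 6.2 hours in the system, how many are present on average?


Little's law: L = λ × W
= 5.49 × 6.2
= 34.04


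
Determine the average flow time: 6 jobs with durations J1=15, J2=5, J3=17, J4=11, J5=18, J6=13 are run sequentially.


Completion times:
  J1: completes at 15
  J2: completes at 20
  J3: completes at 37
  J4: completes at 48
  J5: completes at 66
  J6: completes at 79
Sum = 265
Average = 265/6
= 44.17


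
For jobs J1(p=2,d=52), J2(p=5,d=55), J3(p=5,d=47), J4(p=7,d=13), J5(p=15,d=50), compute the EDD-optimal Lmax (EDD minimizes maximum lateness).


EDD order: J4 → J3 → J5 → J1 → J2
Completion and lateness:
  J4: C=7, d=13, L=7-13=-6
  J3: C=12, d=47, L=12-47=-35
  J5: C=27, d=50, L=27-50=-23
  J1: C=29, d=52, L=29-52=-23
  J2: C=34, d=55, L=34-55=-21
Lmax = max(-6, -35, -23, -23, -21)
= -6


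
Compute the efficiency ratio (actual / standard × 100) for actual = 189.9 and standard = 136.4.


Efficiency = (actual / standard) × 100
= (189.9 / 136.4) × 100
= 139.2%


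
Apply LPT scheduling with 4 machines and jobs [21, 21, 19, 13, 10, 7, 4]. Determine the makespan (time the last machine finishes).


Jobs (LPT sorted): [21, 21, 19, 13, 10, 7, 4]
Machines: 4
  J=21 → Machine 1 (load: 0+21=21)
  J=21 → Machine 2 (load: 0+21=21)
  J=19 → Machine 3 (load: 0+19=19)
  J=13 → Machine 4 (load: 0+13=13)
  J=10 → Machine 4 (load: 13+10=23)
  J=7 → Machine 3 (load: 19+7=26)
  J=4 → Machine 1 (load: 21+4=25)
Machine loads: [25, 21, 26, 23]
Makespan = max = 26 time units


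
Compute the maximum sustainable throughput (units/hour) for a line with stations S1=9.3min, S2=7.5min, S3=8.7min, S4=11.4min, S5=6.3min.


Bottleneck = longest station time
Station times: [9.3, 7.5, 8.7, 11.4, 6.3]
Max = 11.4 min
Rate = 60 / 11.4
= 5.26 units/hour (bottleneck: 11.4min)


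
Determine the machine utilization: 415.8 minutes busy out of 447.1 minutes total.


Utilization = busy / total × 100
= 415.8 / 447.1 × 100
= 93.0%


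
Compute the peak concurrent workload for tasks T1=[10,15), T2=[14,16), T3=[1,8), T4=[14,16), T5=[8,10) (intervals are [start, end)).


Check each time point for overlaps:
  t=14: 3 tasks active (T1, T2, T4)
Max concurrent = 3


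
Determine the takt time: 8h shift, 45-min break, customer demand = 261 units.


Available = 8×60 - 45 = 435 min
Takt time = 435 / 261
= 1.67 min/unit


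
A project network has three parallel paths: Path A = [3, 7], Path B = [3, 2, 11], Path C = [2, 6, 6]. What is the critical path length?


Path A: 3 + 7 = 10
Path B: 3 + 2 + 11 = 16
Path C: 2 + 6 + 6 = 14
Critical path = longest = max(10, 16, 14)
= 16 (Path B)


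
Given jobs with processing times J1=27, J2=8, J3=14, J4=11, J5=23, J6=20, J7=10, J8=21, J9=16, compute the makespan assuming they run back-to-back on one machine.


Sequential makespan: sum all processing times
= 27 + 8 + 14 + 11 + 23 + 20 + 10 + 21 + 16
= 150 time units


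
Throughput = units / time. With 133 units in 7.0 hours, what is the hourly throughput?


Throughput = units / time
= 133 / 7.0
= 19.0 units/hour


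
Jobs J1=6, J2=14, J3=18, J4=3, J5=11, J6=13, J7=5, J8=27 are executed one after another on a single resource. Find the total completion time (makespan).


Sequential makespan: sum all processing times
= 6 + 14 + 18 + 3 + 11 + 13 + 5 + 27
= 97 time units


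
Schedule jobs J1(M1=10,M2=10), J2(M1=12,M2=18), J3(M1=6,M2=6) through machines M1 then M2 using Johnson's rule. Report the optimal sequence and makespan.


Johnson's rule:
Group 1 (M1≤M2, sort by M1): ['J3', 'J1', 'J2']
Group 2 (M1>M2, sort desc M2): []
Sequence: J3 → J1 → J2
Makespan calculation:
  J3: M1 done=6, M2 done=12
  J1: M1 done=16, M2 done=26
  J2: M1 done=28, M2 done=46
= Sequence: J3 → J1 → J2, Makespan: 46


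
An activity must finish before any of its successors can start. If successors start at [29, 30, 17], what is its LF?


LF = min of all successor start times
Successors start at: [29, 30, 17]
LF = min(29, 30, 17)
= 17


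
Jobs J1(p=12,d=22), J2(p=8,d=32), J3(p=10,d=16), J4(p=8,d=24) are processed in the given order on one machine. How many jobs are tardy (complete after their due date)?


Completion vs due date:
  J1: C=12, d=22 → on time
  J2: C=20, d=32 → on time
  J3: C=30, d=16 → TARDY
  J4: C=38, d=24 → TARDY
Tardy jobs: J3, J4
Count = 2


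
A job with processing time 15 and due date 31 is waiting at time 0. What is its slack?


Slack = due - current_time - processing
= 31 - 0 - 15
= 16


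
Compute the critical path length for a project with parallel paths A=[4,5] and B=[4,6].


Path A: 4 + 5 = 9
Path B: 4 + 6 = 10
Critical path = longest = max(9, 10)
= 10 (Path B)


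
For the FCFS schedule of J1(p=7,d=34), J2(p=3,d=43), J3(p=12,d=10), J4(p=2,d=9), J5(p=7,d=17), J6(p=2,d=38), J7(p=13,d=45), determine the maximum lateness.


Lateness per job (L = C - d):
  J1: C=7, d=34, L=-27
  J2: C=10, d=43, L=-33
  J3: C=22, d=10, L=12
  J4: C=24, d=9, L=15
  J5: C=31, d=17, L=14
  J6: C=33, d=38, L=-5
  J7: C=46, d=45, L=1
Lmax = max(-27, -33, 12, 15, 14, -5, 1)
= 15


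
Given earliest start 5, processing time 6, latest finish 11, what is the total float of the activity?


EF = ES + duration = 5 + 6 = 11
LS = LF - duration = 11 - 6 = 5
Total Float = LF - EF = 11 - 11
(or LS - ES = 5 - 5)
= 0


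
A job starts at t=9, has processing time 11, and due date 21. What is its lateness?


Completion = 9 + 11 = 20
Lateness = C - d = 20 - 21
= -1


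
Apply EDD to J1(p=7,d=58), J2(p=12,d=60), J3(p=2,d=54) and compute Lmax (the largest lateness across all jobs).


EDD order: J3 → J1 → J2
Completion and lateness:
  J3: C=2, d=54, L=2-54=-52
  J1: C=9, d=58, L=9-58=-49
  J2: C=21, d=60, L=21-60=-39
Lmax = max(-52, -49, -39)
= -39


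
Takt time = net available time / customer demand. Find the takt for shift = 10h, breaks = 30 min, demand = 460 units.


Available = 10×60 - 30 = 570 min
Takt time = 570 / 460
= 1.24 min/unit


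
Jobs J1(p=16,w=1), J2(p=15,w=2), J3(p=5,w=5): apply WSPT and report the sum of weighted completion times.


WSPT order (by p/w): J3 → J2 → J1
  J3: C=5, w·C=5×5=25
  J2: C=20, w·C=2×20=40
  J1: C=36, w·C=1×36=36
Σ w·C = 101
= 101


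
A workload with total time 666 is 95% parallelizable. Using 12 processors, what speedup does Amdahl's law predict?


Amdahl's law: T_p = T × ((1-p) + p/N)
= 666 × ((1-0.95) + 0.95/12)
= 666 × (0.05 + 0.0792)
= 666 × 0.1292
= 86.03
Speedup = 666/86.03
= 7.74×


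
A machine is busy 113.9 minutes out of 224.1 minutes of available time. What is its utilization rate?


Utilization = busy / total × 100
= 113.9 / 224.1 × 100
= 50.8%


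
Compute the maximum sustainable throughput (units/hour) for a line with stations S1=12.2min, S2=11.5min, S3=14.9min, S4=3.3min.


Bottleneck = longest station time
Station times: [12.2, 11.5, 14.9, 3.3]
Max = 14.9 min
Rate = 60 / 14.9
= 4.03 units/hour (bottleneck: 14.9min)


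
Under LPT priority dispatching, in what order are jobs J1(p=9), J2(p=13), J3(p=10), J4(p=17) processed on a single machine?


LPT: sort by longest processing time first
  J4: p=17
  J2: p=13
  J3: p=10
  J1: p=9
Order: J4 → J2 → J3 → J1


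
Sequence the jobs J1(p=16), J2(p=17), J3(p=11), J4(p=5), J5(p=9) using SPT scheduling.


SPT: sort by shortest processing time
  J4: p=5
  J5: p=9
  J3: p=11
  J1: p=16
  J2: p=17
Order: J4 → J5 → J3 → J1 → J2


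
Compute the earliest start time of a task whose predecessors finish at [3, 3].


ES = max of all predecessor completion times
Predecessors: [3, 3]
ES = max(3, 3)
= 3


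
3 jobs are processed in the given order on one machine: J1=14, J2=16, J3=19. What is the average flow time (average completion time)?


Completion times:
  J1: completes at 14
  J2: completes at 30
  J3: completes at 49
Sum = 93
Average = 93/3
= 31.00


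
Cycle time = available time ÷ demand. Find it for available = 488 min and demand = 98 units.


Cycle time = available time / demand
= 488 / 98
= 4.98 min/unit


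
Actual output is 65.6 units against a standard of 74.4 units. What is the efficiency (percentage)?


Efficiency = (actual / standard) × 100
= (65.6 / 74.4) × 100
= 88.2%


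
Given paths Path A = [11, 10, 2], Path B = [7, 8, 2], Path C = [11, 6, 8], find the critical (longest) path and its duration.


Path A: 11 + 10 + 2 = 23
Path B: 7 + 8 + 2 = 17
Path C: 11 + 6 + 8 = 25
Critical path = longest = max(23, 17, 25)
= 25 (Path C)


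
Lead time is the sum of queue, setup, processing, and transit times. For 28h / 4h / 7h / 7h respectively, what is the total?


Lead time = queue + setup + processing + transit
= 28 + 4 + 7 + 7
= 46 hours


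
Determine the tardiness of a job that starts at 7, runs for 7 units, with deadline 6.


Completion = start + processing = 7 + 7 = 14
Tardiness = max(0, C - d) = max(0, 14 - 6)
= max(0, 8)
= 8


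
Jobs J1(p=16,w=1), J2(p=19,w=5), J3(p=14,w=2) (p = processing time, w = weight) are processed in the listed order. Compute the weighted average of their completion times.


Completion times:
  J1: C=16, w×C=1×16=16
  J2: C=35, w×C=5×35=175
  J3: C=49, w×C=2×49=98
Sum w×C = 289
Sum w = 8
Weighted avg = 289/8
= 36.12


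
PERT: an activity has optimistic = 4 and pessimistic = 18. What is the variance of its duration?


σ² = ((p - o) / 6)² = (p - o)² / 36
= (18 - 4)² / 36
= 14² / 36
= 196 / 36
= 5.4444


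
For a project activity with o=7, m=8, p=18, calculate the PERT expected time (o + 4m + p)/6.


te = (o + 4m + p) / 6
= (7 + 4×8 + 18) / 6
= (7 + 32 + 18) / 6
= 57 / 6
= 9.50


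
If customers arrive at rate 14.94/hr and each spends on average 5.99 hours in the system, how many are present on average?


Little's law: L = λ × W
= 14.94 × 5.99
= 89.49


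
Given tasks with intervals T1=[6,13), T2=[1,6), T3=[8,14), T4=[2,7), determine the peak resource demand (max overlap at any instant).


Check each time point for overlaps:
  t=2: 2 tasks active (T2, T4)
Max concurrent = 2


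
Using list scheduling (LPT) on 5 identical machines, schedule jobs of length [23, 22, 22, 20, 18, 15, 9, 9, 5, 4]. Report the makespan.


Jobs (LPT sorted): [23, 22, 22, 20, 18, 15, 9, 9, 5, 4]
Machines: 5
  J=23 → Machine 1 (load: 0+23=23)
  J=22 → Machine 2 (load: 0+22=22)
  J=22 → Machine 3 (load: 0+22=22)
  J=20 → Machine 4 (load: 0+20=20)
  J=18 → Machine 5 (load: 0+18=18)
  J=15 → Machine 5 (load: 18+15=33)
  J=9 → Machine 4 (load: 20+9=29)
  J=9 → Machine 2 (load: 22+9=31)
  J=5 → Machine 3 (load: 22+5=27)
  J=4 → Machine 1 (load: 23+4=27)
Machine loads: [27, 31, 27, 29, 33]
Makespan = max = 33 time units


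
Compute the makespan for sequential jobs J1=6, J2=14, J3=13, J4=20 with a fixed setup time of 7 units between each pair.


Makespan = Σ processing + (n-1) × setup
= (6 + 14 + 13 + 20) + (4-1)×7
= 53 + 21
= 74 time units


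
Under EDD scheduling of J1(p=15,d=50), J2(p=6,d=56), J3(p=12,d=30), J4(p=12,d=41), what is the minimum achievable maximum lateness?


EDD order: J3 → J4 → J1 → J2
Completion and lateness:
  J3: C=12, d=30, L=12-30=-18
  J4: C=24, d=41, L=24-41=-17
  J1: C=39, d=50, L=39-50=-11
  J2: C=45, d=56, L=45-56=-11
Lmax = max(-18, -17, -11, -11)
= -11


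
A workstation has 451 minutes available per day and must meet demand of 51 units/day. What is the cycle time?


Cycle time = available time / demand
= 451 / 51
= 8.84 min/unit


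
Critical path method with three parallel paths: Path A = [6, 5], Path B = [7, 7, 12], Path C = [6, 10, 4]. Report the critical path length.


Path A: 6 + 5 = 11
Path B: 7 + 7 + 12 = 26
Path C: 6 + 10 + 4 = 20
Critical path = longest = max(11, 26, 20)
= 26 (Path B)


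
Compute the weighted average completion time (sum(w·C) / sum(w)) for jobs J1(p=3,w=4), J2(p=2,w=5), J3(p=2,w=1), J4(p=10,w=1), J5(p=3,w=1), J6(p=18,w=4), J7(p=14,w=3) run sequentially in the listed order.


Completion times:
  J1: C=3, w×C=4×3=12
  J2: C=5, w×C=5×5=25
  J3: C=7, w×C=1×7=7
  J4: C=17, w×C=1×17=17
  J5: C=20, w×C=1×20=20
  J6: C=38, w×C=4×38=152
  J7: C=52, w×C=3×52=156
Sum w×C = 389
Sum w = 19
Weighted avg = 389/19
= 20.47


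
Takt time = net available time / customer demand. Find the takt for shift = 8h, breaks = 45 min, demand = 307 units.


Available = 8×60 - 45 = 435 min
Takt time = 435 / 307
= 1.42 min/unit


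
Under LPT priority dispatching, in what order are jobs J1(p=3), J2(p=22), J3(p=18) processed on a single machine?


LPT: sort by longest processing time first
  J2: p=22
  J3: p=18
  J1: p=3
Order: J2 → J3 → J1


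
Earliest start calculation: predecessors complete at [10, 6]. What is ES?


ES = max of all predecessor completion times
Predecessors: [10, 6]
ES = max(10, 6)
= 10


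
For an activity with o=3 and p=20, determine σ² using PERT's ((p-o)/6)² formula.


σ² = ((p - o) / 6)² = (p - o)² / 36
= (20 - 3)² / 36
= 17² / 36
= 289 / 36
= 8.0278


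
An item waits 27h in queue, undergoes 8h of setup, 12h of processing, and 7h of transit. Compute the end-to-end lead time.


Lead time = queue + setup + processing + transit
= 27 + 8 + 12 + 7
= 54 hours


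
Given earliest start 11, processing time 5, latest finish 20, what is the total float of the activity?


EF = ES + duration = 11 + 5 = 16
LS = LF - duration = 20 - 5 = 15
Total Float = LF - EF = 20 - 16
(or LS - ES = 15 - 11)
= 4


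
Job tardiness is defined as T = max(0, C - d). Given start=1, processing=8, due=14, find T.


Completion = start + processing = 1 + 8 = 9
Tardiness = max(0, C - d) = max(0, 9 - 14)
= max(0, -5)
= 0


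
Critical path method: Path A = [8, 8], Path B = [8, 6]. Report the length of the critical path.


Path A: 8 + 8 = 16
Path B: 8 + 6 = 14
Critical path = longest = max(16, 14)
= 16 (Path A)


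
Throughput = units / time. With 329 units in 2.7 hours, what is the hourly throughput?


Throughput = units / time
= 329 / 2.7
= 121.9 units/hour


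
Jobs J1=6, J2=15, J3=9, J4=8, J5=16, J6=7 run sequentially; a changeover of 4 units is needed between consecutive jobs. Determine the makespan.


Makespan = Σ processing + (n-1) × setup
= (6 + 15 + 9 + 8 + 16 + 7) + (6-1)×4
= 61 + 20
= 81 time units


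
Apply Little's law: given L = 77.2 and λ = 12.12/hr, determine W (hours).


Little's law: L = λW → W = L / λ
= 77.2 / 12.12
= 6.37 hours


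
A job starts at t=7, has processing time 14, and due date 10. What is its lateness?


Completion = 7 + 14 = 21
Lateness = C - d = 21 - 10
= 11


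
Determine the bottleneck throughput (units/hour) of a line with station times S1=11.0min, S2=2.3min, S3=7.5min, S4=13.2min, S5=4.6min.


Bottleneck = longest station time
Station times: [11.0, 2.3, 7.5, 13.2, 4.6]
Max = 13.2 min
Rate = 60 / 13.2
= 4.55 units/hour (bottleneck: 13.2min)


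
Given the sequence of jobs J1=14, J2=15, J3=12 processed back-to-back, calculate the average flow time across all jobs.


Completion times:
  J1: completes at 14
  J2: completes at 29
  J3: completes at 41
Sum = 84
Average = 84/3
= 28.00


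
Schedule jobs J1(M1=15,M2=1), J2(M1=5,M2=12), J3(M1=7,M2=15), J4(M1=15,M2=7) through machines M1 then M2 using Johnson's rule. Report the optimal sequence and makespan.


Johnson's rule:
Group 1 (M1≤M2, sort by M1): ['J2', 'J3']
Group 2 (M1>M2, sort desc M2): ['J4', 'J1']
Sequence: J2 → J3 → J4 → J1
Makespan calculation:
  J2: M1 done=5, M2 done=17
  J3: M1 done=12, M2 done=32
  J4: M1 done=27, M2 done=39
  J1: M1 done=42, M2 done=43
= Sequence: J2 → J3 → J4 → J1, Makespan: 43


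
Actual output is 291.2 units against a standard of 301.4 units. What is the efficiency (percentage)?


Efficiency = (actual / standard) × 100
= (291.2 / 301.4) × 100
= 96.6%


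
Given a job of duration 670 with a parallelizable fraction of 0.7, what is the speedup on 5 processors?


Amdahl's law: T_p = T × ((1-p) + p/N)
= 670 × ((1-0.7) + 0.7/5)
= 670 × (0.30 + 0.1400)
= 670 × 0.4400
= 294.80
Speedup = 670/294.80
= 2.27×


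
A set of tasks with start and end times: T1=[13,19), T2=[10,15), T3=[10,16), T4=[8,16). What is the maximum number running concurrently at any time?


Check each time point for overlaps:
  t=13: 4 tasks active (T1, T2, T3, T4)
Max concurrent = 4


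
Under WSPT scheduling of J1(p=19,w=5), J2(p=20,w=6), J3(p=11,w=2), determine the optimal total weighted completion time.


WSPT order (by p/w): J2 → J1 → J3
  J2: C=20, w·C=6×20=120
  J1: C=39, w·C=5×39=195
  J3: C=50, w·C=2×50=100
Σ w·C = 415
= 415


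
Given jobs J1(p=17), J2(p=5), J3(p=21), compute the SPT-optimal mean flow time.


SPT order: J2 → J1 → J3
Completion times:
  J2: C=5
  J1: C=22
  J3: C=43
Sum = 70, n = 3
Mean flow = 70/3
= 23.33


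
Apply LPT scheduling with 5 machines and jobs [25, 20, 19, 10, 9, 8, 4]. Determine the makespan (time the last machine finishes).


Jobs (LPT sorted): [25, 20, 19, 10, 9, 8, 4]
Machines: 5
  J=25 → Machine 1 (load: 0+25=25)
  J=20 → Machine 2 (load: 0+20=20)
  J=19 → Machine 3 (load: 0+19=19)
  J=10 → Machine 4 (load: 0+10=10)
  J=9 → Machine 5 (load: 0+9=9)
  J=8 → Machine 5 (load: 9+8=17)
  J=4 → Machine 4 (load: 10+4=14)
Machine loads: [25, 20, 19, 14, 17]
Makespan = max = 25 time units


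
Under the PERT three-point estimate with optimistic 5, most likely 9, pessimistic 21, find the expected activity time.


te = (o + 4m + p) / 6
= (5 + 4×9 + 21) / 6
= (5 + 36 + 21) / 6
= 62 / 6
= 10.33


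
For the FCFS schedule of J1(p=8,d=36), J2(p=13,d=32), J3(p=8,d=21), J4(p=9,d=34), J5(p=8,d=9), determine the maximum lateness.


Lateness per job (L = C - d):
  J1: C=8, d=36, L=-28
  J2: C=21, d=32, L=-11
  J3: C=29, d=21, L=8
  J4: C=38, d=34, L=4
  J5: C=46, d=9, L=37
Lmax = max(-28, -11, 8, 4, 37)
= 37


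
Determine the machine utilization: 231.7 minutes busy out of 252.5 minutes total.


Utilization = busy / total × 100
= 231.7 / 252.5 × 100
= 91.8%


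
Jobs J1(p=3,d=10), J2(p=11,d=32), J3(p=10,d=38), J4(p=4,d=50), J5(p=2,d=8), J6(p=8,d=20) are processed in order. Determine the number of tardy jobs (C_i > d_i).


Completion vs due date:
  J1: C=3, d=10 → on time
  J2: C=14, d=32 → on time
  J3: C=24, d=38 → on time
  J4: C=28, d=50 → on time
  J5: C=30, d=8 → TARDY
  J6: C=38, d=20 → TARDY
Tardy jobs: J5, J6
Count = 2


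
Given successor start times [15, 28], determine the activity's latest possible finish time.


LF = min of all successor start times
Successors start at: [15, 28]
LF = min(15, 28)
= 15


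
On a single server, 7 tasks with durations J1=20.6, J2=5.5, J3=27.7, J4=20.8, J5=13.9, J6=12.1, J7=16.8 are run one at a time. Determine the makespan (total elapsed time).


Sequential makespan: sum all processing times
= 20.6 + 5.5 + 27.7 + 20.8 + 13.9 + 12.1 + 16.8
= 117.4 time units


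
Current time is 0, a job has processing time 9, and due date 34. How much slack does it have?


Slack = due - current_time - processing
= 34 - 0 - 9
= 25


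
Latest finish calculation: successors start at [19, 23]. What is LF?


LF = min of all successor start times
Successors start at: [19, 23]
LF = min(19, 23)
= 19


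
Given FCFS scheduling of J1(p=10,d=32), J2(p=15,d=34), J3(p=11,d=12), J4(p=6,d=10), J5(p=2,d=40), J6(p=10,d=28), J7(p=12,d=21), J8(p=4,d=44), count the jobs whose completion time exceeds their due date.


Completion vs due date:
  J1: C=10, d=32 → on time
  J2: C=25, d=34 → on time
  J3: C=36, d=12 → TARDY
  J4: C=42, d=10 → TARDY
  J5: C=44, d=40 → TARDY
  J6: C=54, d=28 → TARDY
  J7: C=66, d=21 → TARDY
  J8: C=70, d=44 → TARDY
Tardy jobs: J3, J4, J5, J6, J7, J8
Count = 6


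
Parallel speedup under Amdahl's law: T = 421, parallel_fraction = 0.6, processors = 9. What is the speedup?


Amdahl's law: T_p = T × ((1-p) + p/N)
= 421 × ((1-0.6) + 0.6/9)
= 421 × (0.40 + 0.0667)
= 421 × 0.4667
= 196.47
Speedup = 421/196.47
= 2.14×


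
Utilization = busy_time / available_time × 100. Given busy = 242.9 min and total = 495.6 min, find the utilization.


Utilization = busy / total × 100
= 242.9 / 495.6 × 100
= 49.0%


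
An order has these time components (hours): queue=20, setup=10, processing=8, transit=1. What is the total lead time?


Lead time = queue + setup + processing + transit
= 20 + 10 + 8 + 1
= 39 hours


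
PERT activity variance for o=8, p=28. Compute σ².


σ² = ((p - o) / 6)² = (p - o)² / 36
= (28 - 8)² / 36
= 20² / 36
= 400 / 36
= 11.1111


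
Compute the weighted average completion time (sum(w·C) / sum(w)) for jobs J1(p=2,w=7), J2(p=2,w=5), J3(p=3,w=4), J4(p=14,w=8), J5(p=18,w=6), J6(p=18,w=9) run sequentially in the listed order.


Completion times:
  J1: C=2, w×C=7×2=14
  J2: C=4, w×C=5×4=20
  J3: C=7, w×C=4×7=28
  J4: C=21, w×C=8×21=168
  J5: C=39, w×C=6×39=234
  J6: C=57, w×C=9×57=513
Sum w×C = 977
Sum w = 39
Weighted avg = 977/39
= 25.05


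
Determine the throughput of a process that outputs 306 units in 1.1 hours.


Throughput = units / time
= 306 / 1.1
= 278.2 units/hour


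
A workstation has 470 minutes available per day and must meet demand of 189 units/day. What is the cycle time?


Cycle time = available time / demand
= 470 / 189
= 2.49 min/unit


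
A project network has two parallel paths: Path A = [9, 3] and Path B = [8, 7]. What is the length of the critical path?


Path A: 9 + 3 = 12
Path B: 8 + 7 = 15
Critical path = longest = max(12, 15)
= 15 (Path B)


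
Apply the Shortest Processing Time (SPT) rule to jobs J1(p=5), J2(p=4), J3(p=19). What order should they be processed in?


SPT: sort by shortest processing time
  J2: p=4
  J1: p=5
  J3: p=19
Order: J2 → J1 → J3


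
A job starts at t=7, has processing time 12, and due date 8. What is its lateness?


Completion = 7 + 12 = 19
Lateness = C - d = 19 - 8
= 11


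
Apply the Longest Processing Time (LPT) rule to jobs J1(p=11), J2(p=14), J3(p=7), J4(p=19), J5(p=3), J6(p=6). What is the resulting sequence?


LPT: sort by longest processing time first
  J4: p=19
  J2: p=14
  J1: p=11
  J3: p=7
  J6: p=6
  J5: p=3
Order: J4 → J2 → J1 → J3 → J6 → J5


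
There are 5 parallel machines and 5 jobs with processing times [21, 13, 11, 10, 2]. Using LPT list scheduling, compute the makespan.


Jobs (LPT sorted): [21, 13, 11, 10, 2]
Machines: 5
  J=21 → Machine 1 (load: 0+21=21)
  J=13 → Machine 2 (load: 0+13=13)
  J=11 → Machine 3 (load: 0+11=11)
  J=10 → Machine 4 (load: 0+10=10)
  J=2 → Machine 5 (load: 0+2=2)
Machine loads: [21, 13, 11, 10, 2]
Makespan = max = 21 time units


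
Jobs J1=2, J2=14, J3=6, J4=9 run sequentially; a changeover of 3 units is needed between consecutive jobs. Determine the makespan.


Makespan = Σ processing + (n-1) × setup
= (2 + 14 + 6 + 9) + (4-1)×3
= 31 + 9
= 40 time units


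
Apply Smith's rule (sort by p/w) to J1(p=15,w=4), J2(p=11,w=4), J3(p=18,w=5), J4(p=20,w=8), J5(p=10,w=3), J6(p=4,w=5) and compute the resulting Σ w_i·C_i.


WSPT order (by p/w): J6 → J4 → J2 → J5 → J3 → J1
  J6: C=4, w·C=5×4=20
  J4: C=24, w·C=8×24=192
  J2: C=35, w·C=4×35=140
  J5: C=45, w·C=3×45=135
  J3: C=63, w·C=5×63=315
  J1: C=78, w·C=4×78=312
Σ w·C = 1114
= 1114


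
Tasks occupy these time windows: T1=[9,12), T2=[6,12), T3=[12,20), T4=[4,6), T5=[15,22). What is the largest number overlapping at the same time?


Check each time point for overlaps:
  t=9: 2 tasks active (T1, T2)
Max concurrent = 2


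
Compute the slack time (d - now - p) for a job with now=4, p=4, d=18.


Slack = due - current_time - processing
= 18 - 4 - 4
= 10


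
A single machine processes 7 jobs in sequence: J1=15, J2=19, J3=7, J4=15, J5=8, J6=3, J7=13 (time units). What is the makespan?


Sequential makespan: sum all processing times
= 15 + 19 + 7 + 15 + 8 + 3 + 13
= 80 time units


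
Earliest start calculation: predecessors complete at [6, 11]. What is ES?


ES = max of all predecessor completion times
Predecessors: [6, 11]
ES = max(6, 11)
= 11


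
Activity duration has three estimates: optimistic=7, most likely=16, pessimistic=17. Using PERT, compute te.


te = (o + 4m + p) / 6
= (7 + 4×16 + 17) / 6
= (7 + 64 + 17) / 6
= 88 / 6
= 14.67


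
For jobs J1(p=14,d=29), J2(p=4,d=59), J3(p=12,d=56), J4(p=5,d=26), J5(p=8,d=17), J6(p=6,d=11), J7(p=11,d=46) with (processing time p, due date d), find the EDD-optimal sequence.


EDD: sort by earliest due date
  J6: d=11, p=6
  J5: d=17, p=8
  J4: d=26, p=5
  J1: d=29, p=14
  J7: d=46, p=11
  J3: d=56, p=12
  J2: d=59, p=4
Order: J6 → J5 → J4 → J1 → J7 → J3 → J2


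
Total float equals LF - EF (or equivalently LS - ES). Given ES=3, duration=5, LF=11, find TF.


EF = ES + duration = 3 + 5 = 8
LS = LF - duration = 11 - 5 = 6
Total Float = LF - EF = 11 - 8
(or LS - ES = 6 - 3)
= 3


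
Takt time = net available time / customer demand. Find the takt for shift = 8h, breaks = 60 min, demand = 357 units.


Available = 8×60 - 60 = 420 min
Takt time = 420 / 357
= 1.18 min/unit


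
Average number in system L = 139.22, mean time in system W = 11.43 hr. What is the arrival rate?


Little's law: L = λW → λ = L / W
= 139.22 / 11.43
= 12.18 per hour


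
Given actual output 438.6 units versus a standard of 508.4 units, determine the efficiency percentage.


Efficiency = (actual / standard) × 100
= (438.6 / 508.4) × 100
= 86.3%


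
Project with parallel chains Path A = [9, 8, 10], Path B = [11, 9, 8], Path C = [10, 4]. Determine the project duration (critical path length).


Path A: 9 + 8 + 10 = 27
Path B: 11 + 9 + 8 = 28
Path C: 10 + 4 = 14
Critical path = longest = max(27, 28, 14)
= 28 (Path B)
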